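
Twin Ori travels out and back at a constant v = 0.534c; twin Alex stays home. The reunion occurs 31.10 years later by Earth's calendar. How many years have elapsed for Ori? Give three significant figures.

γ = 1/√(1 − 0.534²) = 1/√0.7148 = 1.183
Ori's clock measures proper time along the trip: τ = Δt/γ = 31.10/1.183 years.

τ = 26.3 years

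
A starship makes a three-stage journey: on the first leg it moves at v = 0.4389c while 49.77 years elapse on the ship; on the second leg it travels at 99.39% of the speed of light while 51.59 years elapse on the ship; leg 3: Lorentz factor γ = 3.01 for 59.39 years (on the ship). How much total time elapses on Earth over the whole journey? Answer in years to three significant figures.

Leg 1: γ = 1/√(1 − 0.4389²) = 1/√0.8074 = 1.113; Δt_1 = 1.113 × 49.77 = 55.39 years.
Leg 2: β = 0.9939; γ = 1/√(1 − 0.9939²) = 1/√0.01216 = 9.067; Δt_2 = 9.067 × 51.59 = 467.8 years.
Leg 3: γ = 3.01; Δt_3 = 3.010 × 59.39 = 178.8 years.
Total: 55.39 + 467.8 + 178.8 years.

Δt = 702 years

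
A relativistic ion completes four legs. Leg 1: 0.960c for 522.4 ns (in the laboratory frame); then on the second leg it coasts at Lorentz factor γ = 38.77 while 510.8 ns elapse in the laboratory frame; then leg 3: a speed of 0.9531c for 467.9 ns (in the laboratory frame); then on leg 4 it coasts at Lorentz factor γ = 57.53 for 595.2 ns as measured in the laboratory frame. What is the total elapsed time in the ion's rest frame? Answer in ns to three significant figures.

τ = 311 ns

Leg 1: γ = 1/√(1 − 0.960²) = 25/7 ≈ 3.571; τ_1 = 522.4/3.571 = 146.3 ns.
Leg 2: γ = 38.77; τ_2 = 510.8/38.77 = 13.18 ns.
Leg 3: γ = 1/√(1 − 0.9531²) = 1/√0.09160 = 3.304; τ_3 = 467.9/3.304 = 141.6 ns.
Leg 4: γ = 57.53; τ_4 = 595.2/57.53 = 10.35 ns.
Total: 146.3 + 13.18 + 141.6 + 10.35 ns.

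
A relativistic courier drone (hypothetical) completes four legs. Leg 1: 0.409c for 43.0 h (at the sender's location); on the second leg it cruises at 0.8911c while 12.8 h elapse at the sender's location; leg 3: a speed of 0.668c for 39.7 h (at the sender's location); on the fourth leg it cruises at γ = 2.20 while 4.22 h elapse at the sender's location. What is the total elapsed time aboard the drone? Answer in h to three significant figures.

τ = 76.5 h

Leg 1: γ = 1/√(1 − 0.409²) = 1/√0.8327 = 1.096; τ_1 = 43.0/1.096 = 39.24 h.
Leg 2: γ = 1/√(1 − 0.8911²) = 1/√0.2059 = 2.204; τ_2 = 12.8/2.204 = 5.809 h.
Leg 3: γ = 1/√(1 − 0.668²) = 1/√0.5538 = 1.344; τ_3 = 39.7/1.344 = 29.54 h.
Leg 4: γ = 2.20; τ_4 = 4.22/2.200 = 1.918 h.
Total: 39.24 + 5.809 + 29.54 + 1.918 h.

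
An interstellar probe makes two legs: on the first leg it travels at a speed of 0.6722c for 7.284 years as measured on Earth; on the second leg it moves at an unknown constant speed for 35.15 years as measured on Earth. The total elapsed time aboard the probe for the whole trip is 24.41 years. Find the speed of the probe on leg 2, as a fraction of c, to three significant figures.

β = 0.841

Leg 1: γ = 1/√(1 − 0.6722²) = 1/√0.5481 = 1.351; τ_1 = 7.284/1.351 = 5.393 years.
Leg 2: speed unknown; τ_2 = 35.15/γ_2.
Total proper time: 5.393 + τ_2 = 24.41, so τ_2 = 24.41 − 5.393 = 19.02 years.
γ_2 = 35.15/19.02 = 1.848; β = √(1 − 1/γ²) = √0.7073.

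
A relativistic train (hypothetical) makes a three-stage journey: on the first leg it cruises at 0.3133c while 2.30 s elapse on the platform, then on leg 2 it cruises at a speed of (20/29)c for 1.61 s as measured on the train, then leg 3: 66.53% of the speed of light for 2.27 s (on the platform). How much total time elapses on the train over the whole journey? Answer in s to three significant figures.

τ = 5.49 s

Leg 1: γ = 1/√(1 − 0.3133²) = 1/√0.9018 = 1.053; τ_1 = 2.30/1.053 = 2.184 s.
Leg 2: 1.61 s is already measured on the train.
Leg 3: β = 0.6653; γ = 1/√(1 − 0.6653²) = 1/√0.5574 = 1.339; τ_3 = 2.27/1.339 = 1.695 s.
Total: 2.184 + 1.610 + 1.695 s.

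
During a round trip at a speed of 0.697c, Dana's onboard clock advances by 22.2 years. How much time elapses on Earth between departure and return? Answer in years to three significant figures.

Δt = 31.0 years

γ = 1/√(1 − 0.697²) = 1/√0.5142 = 1.395
Earth-frame duration is the dilated interval: Δt = γτ = 1.395 × 22.2 years.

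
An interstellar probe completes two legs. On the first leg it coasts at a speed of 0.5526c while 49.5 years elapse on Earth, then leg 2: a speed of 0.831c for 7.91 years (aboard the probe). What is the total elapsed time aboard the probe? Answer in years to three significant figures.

τ = 49.2 years

Leg 1: γ = 1/√(1 − 0.5526²) = 1/√0.6946 = 1.200; τ_1 = 49.5/1.200 = 41.26 years.
Leg 2: 7.91 years is already measured aboard the probe.
Total: 41.26 + 7.910 years.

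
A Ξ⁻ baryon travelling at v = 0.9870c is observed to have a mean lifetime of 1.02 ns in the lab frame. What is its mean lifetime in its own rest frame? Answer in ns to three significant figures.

τ₀ = 0.164 ns

γ = 1/√(1 − 0.9870²) = 1/√0.02583 = 6.222
The lab-frame lifetime is the dilated interval; the proper lifetime is τ₀ = Δt/γ = 1.02/6.222 ns.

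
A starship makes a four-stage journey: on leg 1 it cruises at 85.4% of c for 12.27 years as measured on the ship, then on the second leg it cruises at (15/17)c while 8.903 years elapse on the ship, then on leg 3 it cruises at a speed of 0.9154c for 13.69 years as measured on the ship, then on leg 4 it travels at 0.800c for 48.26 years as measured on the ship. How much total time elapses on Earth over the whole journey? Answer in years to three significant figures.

Leg 1: β = 0.854; γ = 1/√(1 − 0.854²) = 1/√0.2707 = 1.922; Δt_1 = 1.922 × 12.27 = 23.58 years.
Leg 2: γ = 1/√(1 − (15/17)²) = 17/8 = 2.125; Δt_2 = 2.125 × 8.903 = 18.92 years.
Leg 3: γ = 1/√(1 − 0.9154²) = 1/√0.1620 = 2.484; Δt_3 = 2.484 × 13.69 = 34.01 years.
Leg 4: γ = 1/√(1 − 0.800²) = 5/3 ≈ 1.667; Δt_4 = 1.667 × 48.26 = 80.43 years.
Total: 23.58 + 18.92 + 34.01 + 80.43 years.

Δt = 157 years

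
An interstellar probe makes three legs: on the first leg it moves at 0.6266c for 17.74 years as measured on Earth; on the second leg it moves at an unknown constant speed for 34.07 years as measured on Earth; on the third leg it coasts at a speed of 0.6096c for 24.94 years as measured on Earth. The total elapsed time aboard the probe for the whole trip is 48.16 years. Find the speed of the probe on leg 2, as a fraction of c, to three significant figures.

Leg 1: γ = 1/√(1 − 0.6266²) = 1/√0.6074 = 1.283; τ_1 = 17.74/1.283 = 13.83 years.
Leg 2: speed unknown; τ_2 = 34.07/γ_2.
Leg 3: γ = 1/√(1 − 0.6096²) = 1/√0.6284 = 1.261; τ_3 = 24.94/1.261 = 19.77 years.
Total proper time: 13.83 + τ_2 + 19.77 = 48.16, so τ_2 = 48.16 − 33.60 = 14.56 years.
γ_2 = 34.07/14.56 = 2.339; β = √(1 − 1/γ²) = √0.8173.

β = 0.904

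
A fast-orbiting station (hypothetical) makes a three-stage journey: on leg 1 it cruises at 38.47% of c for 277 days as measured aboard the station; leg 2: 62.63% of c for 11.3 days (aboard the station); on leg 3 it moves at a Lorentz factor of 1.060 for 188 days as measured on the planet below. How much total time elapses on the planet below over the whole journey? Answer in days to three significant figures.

Δt = 503 days

Leg 1: β = 0.3847; γ = 1/√(1 − 0.3847²) = 1/√0.8520 = 1.083; Δt_1 = 1.083 × 277 = 300.1 days.
Leg 2: β = 0.6263; γ = 1/√(1 − 0.6263²) = 1/√0.6077 = 1.283; Δt_2 = 1.283 × 11.3 = 14.49 days.
Leg 3: 188 days is already measured on the planet below.
Total: 300.1 + 14.49 + 188.0 days.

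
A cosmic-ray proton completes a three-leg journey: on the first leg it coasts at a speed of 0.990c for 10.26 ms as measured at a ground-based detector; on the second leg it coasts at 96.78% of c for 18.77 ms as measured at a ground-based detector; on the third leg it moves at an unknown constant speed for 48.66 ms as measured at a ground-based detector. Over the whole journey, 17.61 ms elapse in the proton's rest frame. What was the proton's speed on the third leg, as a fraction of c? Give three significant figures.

β = 0.972

Leg 1: γ = 1/√(1 − 0.990²) = 1/√0.01990 = 7.089; τ_1 = 10.26/7.089 = 1.447 ms.
Leg 2: β = 0.9678; γ = 1/√(1 − 0.9678²) = 1/√0.06336 = 3.973; τ_2 = 18.77/3.973 = 4.725 ms.
Leg 3: speed unknown; τ_3 = 48.66/γ_3.
Total proper time: 1.447 + 4.725 + τ_3 = 17.61, so τ_3 = 17.61 − 6.172 = 11.44 ms.
γ_3 = 48.66/11.44 = 4.254; β = √(1 − 1/γ²) = √0.9447.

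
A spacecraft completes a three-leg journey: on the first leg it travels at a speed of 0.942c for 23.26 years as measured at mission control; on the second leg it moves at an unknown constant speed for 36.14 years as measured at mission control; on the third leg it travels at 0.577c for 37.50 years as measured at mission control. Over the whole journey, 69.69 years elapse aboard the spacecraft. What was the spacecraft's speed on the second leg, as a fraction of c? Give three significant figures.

β = 0.502

Leg 1: γ = 1/√(1 − 0.942²) = 1/√0.1126 = 2.980; τ_1 = 23.26/2.980 = 7.806 years.
Leg 2: speed unknown; τ_2 = 36.14/γ_2.
Leg 3: γ = 1/√(1 − 0.577²) = 1/√0.6671 = 1.224; τ_3 = 37.50/1.224 = 30.63 years.
Total proper time: 7.806 + τ_2 + 30.63 = 69.69, so τ_2 = 69.69 − 38.43 = 31.26 years.
γ_2 = 36.14/31.26 = 1.156; β = √(1 − 1/γ²) = √0.2520.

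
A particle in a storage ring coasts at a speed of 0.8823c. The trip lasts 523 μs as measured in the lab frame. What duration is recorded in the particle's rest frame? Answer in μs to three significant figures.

γ = 1/√(1 − 0.8823²) = 1/√0.2215 = 2.125
The interval measured in the lab frame is the dilated one; the clock in the particle's rest frame measures the proper time τ = Δt/γ = 523/2.125 μs.

τ = 246 μs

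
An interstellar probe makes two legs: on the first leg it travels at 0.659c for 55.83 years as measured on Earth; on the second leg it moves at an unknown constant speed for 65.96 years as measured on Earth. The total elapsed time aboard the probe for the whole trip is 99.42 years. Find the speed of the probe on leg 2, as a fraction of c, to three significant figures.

β = 0.492

Leg 1: γ = 1/√(1 − 0.659²) = 1/√0.5657 = 1.330; τ_1 = 55.83/1.330 = 41.99 years.
Leg 2: speed unknown; τ_2 = 65.96/γ_2.
Total proper time: 41.99 + τ_2 = 99.42, so τ_2 = 99.42 − 41.99 = 57.43 years.
γ_2 = 65.96/57.43 = 1.149; β = √(1 − 1/γ²) = √0.2420.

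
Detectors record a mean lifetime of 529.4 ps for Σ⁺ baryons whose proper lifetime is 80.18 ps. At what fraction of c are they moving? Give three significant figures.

v = 0.988c

γ = Δt/τ₀ = 529.4/80.18 = 6.603
β = √(1 − 1/γ²) = √(1 − 0.02294) = √0.9771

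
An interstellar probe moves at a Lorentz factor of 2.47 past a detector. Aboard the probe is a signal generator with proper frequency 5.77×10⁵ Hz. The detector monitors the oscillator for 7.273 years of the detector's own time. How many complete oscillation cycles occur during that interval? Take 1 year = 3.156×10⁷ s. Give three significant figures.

γ = 2.47
During 7.273 years of lab time, the oscillator's proper time advances by τ = Δt/γ = 7.273/2.470 = 2.945 years = 9.293×10⁷ s.
N = f × τ = 5.77×10⁵ × 9.293×10⁷ = 5.362×10¹³.

N = 5.36×10¹³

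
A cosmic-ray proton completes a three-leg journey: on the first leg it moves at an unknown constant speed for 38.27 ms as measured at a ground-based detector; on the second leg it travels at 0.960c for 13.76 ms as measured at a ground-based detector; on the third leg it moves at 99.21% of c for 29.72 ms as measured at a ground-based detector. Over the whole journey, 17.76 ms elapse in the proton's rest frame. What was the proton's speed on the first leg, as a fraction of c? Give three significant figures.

β = 0.964

Leg 1: speed unknown; τ_1 = 38.27/γ_1.
Leg 2: γ = 1/√(1 − 0.960²) = 25/7 ≈ 3.571; τ_2 = 13.76/3.571 = 3.853 ms.
Leg 3: β = 0.9921; γ = 1/√(1 − 0.9921²) = 1/√0.01574 = 7.971; τ_3 = 29.72/7.971 = 3.728 ms.
Total proper time: τ_1 + 3.853 + 3.728 = 17.76, so τ_1 = 17.76 − 7.581 = 10.18 ms.
γ_1 = 38.27/10.18 = 3.760; β = √(1 − 1/γ²) = √0.9293.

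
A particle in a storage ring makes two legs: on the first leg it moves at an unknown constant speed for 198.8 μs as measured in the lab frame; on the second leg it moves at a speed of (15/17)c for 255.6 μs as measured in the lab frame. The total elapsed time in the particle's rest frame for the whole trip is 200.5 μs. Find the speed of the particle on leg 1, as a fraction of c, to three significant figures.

Leg 1: speed unknown; τ_1 = 198.8/γ_1.
Leg 2: γ = 1/√(1 − (15/17)²) = 17/8 = 2.125; τ_2 = 255.6/2.125 = 120.3 μs.
Total proper time: τ_1 + 120.3 = 200.5, so τ_1 = 200.5 − 120.3 = 80.22 μs.
γ_1 = 198.8/80.22 = 2.478; β = √(1 − 1/γ²) = √0.8372.

β = 0.915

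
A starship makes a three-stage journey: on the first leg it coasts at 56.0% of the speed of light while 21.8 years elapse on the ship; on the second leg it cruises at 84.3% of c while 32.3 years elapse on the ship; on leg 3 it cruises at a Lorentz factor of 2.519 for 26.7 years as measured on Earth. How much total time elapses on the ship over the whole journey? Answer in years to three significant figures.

τ = 64.7 years

Leg 1: 21.8 years is already measured on the ship.
Leg 2: 32.3 years is already measured on the ship.
Leg 3: γ = 2.519; τ_3 = 26.7/2.519 = 10.60 years.
Total: 21.80 + 32.30 + 10.60 years.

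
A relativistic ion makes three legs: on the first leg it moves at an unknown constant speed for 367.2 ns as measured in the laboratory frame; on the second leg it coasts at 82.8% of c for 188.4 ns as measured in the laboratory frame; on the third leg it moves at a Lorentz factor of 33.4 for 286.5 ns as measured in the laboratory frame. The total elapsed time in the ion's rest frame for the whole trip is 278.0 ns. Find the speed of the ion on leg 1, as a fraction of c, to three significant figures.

Leg 1: speed unknown; τ_1 = 367.2/γ_1.
Leg 2: β = 0.828; γ = 1/√(1 − 0.828²) = 1/√0.3144 = 1.783; τ_2 = 188.4/1.783 = 105.6 ns.
Leg 3: γ = 33.4; τ_3 = 286.5/33.40 = 8.578 ns.
Total proper time: τ_1 + 105.6 + 8.578 = 278.0, so τ_1 = 278.0 − 114.2 = 163.8 ns.
γ_1 = 367.2/163.8 = 2.242; β = √(1 − 1/γ²) = √0.8011.

β = 0.895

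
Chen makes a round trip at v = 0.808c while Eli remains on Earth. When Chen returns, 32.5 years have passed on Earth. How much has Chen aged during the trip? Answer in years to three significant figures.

γ = 1/√(1 − 0.808²) = 1/√0.3471 = 1.697
Chen's clock measures proper time along the trip: τ = Δt/γ = 32.5/1.697 years.

τ = 19.1 years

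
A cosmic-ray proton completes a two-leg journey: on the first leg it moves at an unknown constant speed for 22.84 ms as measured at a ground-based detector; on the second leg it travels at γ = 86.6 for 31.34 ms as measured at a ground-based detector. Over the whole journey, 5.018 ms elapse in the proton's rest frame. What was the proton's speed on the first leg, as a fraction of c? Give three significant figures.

β = 0.979

Leg 1: speed unknown; τ_1 = 22.84/γ_1.
Leg 2: γ = 86.6; τ_2 = 31.34/86.60 = 0.3619 ms.
Total proper time: τ_1 + 0.3619 = 5.018, so τ_1 = 5.018 − 0.3619 = 4.656 ms.
γ_1 = 22.84/4.656 = 4.905; β = √(1 − 1/γ²) = √0.9584.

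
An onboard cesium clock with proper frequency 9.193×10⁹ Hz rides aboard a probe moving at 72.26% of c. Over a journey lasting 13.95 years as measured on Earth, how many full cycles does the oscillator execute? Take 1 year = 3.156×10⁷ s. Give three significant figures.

β = 0.7226; γ = 1/√(1 − 0.7226²) = 1/√0.4778 = 1.447
The oscillator's own cycle count is N = f × τ where τ is the proper time aboard the probe. τ = Δt/γ = 13.95/1.447 = 9.643 years = 3.043×10⁸ s.
N = 9.193×10⁹ × 3.043×10⁸ = 2.798×10¹⁸.

N = 2.80×10¹⁸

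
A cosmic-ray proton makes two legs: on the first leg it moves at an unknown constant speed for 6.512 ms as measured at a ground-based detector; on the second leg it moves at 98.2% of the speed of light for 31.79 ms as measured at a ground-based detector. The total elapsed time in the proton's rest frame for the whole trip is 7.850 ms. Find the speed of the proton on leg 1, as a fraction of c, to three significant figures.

Leg 1: speed unknown; τ_1 = 6.512/γ_1.
Leg 2: β = 0.982; γ = 1/√(1 − 0.982²) = 1/√0.03568 = 5.294; τ_2 = 31.79/5.294 = 6.005 ms.
Total proper time: τ_1 + 6.005 = 7.850, so τ_1 = 7.850 − 6.005 = 1.845 ms.
γ_1 = 6.512/1.845 = 3.529; β = √(1 − 1/γ²) = √0.9197.

β = 0.959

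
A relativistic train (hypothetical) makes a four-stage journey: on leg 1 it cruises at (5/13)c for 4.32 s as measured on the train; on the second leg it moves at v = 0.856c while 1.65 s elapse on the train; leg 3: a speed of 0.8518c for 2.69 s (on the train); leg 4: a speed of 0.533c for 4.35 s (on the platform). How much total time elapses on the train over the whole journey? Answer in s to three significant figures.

Leg 1: 4.32 s is already measured on the train.
Leg 2: 1.65 s is already measured on the train.
Leg 3: 2.69 s is already measured on the train.
Leg 4: γ = 1/√(1 − 0.533²) = 1/√0.7159 = 1.182; τ_4 = 4.35/1.182 = 3.681 s.
Total: 4.320 + 1.650 + 2.690 + 3.681 s.

τ = 12.3 s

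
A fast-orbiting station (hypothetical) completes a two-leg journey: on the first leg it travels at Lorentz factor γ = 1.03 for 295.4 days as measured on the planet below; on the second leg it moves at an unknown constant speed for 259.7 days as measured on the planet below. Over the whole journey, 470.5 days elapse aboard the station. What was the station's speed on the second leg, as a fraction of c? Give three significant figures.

Leg 1: γ = 1.03; τ_1 = 295.4/1.030 = 286.8 days.
Leg 2: speed unknown; τ_2 = 259.7/γ_2.
Total proper time: 286.8 + τ_2 = 470.5, so τ_2 = 470.5 − 286.8 = 183.7 days.
γ_2 = 259.7/183.7 = 1.414; β = √(1 − 1/γ²) = √0.4996.

β = 0.707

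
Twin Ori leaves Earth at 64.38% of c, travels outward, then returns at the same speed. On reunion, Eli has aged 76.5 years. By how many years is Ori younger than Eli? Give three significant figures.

β = 0.6438; γ = 1/√(1 − 0.6438²) = 1/√0.5855 = 1.307
Ori's elapsed proper time: τ = 76.5/1.307 = 58.54 years.
Age gap = Δt − τ = 76.5 − 58.54 years.

Δt − τ = 18.0 years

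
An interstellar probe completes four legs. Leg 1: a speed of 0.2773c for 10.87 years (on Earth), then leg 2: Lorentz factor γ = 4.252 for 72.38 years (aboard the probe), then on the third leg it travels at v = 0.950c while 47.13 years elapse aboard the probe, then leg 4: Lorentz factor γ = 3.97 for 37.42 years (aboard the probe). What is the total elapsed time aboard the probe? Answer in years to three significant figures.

Leg 1: γ = 1/√(1 − 0.2773²) = 1/√0.9231 = 1.041; τ_1 = 10.87/1.041 = 10.44 years.
Leg 2: 72.38 years is already measured aboard the probe.
Leg 3: 47.13 years is already measured aboard the probe.
Leg 4: 37.42 years is already measured aboard the probe.
Total: 10.44 + 72.38 + 47.13 + 37.42 years.

τ = 167 years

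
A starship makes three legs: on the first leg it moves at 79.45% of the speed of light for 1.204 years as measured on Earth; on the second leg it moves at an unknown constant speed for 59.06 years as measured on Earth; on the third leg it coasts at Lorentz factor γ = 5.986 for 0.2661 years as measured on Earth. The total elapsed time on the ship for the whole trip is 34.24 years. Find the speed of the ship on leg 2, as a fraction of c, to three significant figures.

β = 0.824

Leg 1: β = 0.7945; γ = 1/√(1 − 0.7945²) = 1/√0.3688 = 1.647; τ_1 = 1.204/1.647 = 0.7311 years.
Leg 2: speed unknown; τ_2 = 59.06/γ_2.
Leg 3: γ = 5.986; τ_3 = 0.2661/5.986 = 0.04445 years.
Total proper time: 0.7311 + τ_2 + 0.04445 = 34.24, so τ_2 = 34.24 − 0.7756 = 33.46 years.
γ_2 = 59.06/33.46 = 1.765; β = √(1 − 1/γ²) = √0.6789.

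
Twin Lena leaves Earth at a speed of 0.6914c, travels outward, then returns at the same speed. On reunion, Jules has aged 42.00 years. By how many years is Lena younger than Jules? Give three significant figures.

γ = 1/√(1 − 0.6914²) = 1/√0.5220 = 1.384
Lena's elapsed proper time: τ = 42.00/1.384 = 30.34 years.
Age gap = Δt − τ = 42.00 − 30.34 years.

Δt − τ = 11.7 years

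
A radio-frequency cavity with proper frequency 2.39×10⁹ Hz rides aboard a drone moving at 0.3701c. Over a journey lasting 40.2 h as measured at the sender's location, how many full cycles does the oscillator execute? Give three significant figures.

N = 3.21×10¹⁴

γ = 1/√(1 − 0.3701²) = 1/√0.8630 = 1.076
The oscillator's own cycle count is N = f × τ where τ is the proper time aboard the drone. τ = Δt/γ = 40.2/1.076 = 37.35 h = 1.344×10⁵ s.
N = 2.39×10⁹ × 1.344×10⁵ = 3.213×10¹⁴.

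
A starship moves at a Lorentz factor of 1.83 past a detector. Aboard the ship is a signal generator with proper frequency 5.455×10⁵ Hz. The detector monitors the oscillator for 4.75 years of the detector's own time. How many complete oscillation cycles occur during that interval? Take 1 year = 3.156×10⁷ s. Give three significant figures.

N = 4.47×10¹³

γ = 1.83
During 4.75 years of lab time, the oscillator's proper time advances by τ = Δt/γ = 4.75/1.830 = 2.596 years = 8.192×10⁷ s.
N = f × τ = 5.455×10⁵ × 8.192×10⁷ = 4.469×10¹³.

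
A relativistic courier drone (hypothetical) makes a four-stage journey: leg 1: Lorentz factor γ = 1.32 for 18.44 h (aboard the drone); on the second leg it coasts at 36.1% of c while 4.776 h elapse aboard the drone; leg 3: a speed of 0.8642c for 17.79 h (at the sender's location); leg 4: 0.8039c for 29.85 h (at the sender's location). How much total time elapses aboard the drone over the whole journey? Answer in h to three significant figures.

Leg 1: 18.44 h is already measured aboard the drone.
Leg 2: 4.776 h is already measured aboard the drone.
Leg 3: γ = 1/√(1 − 0.8642²) = 1/√0.2532 = 1.987; τ_3 = 17.79/1.987 = 8.951 h.
Leg 4: γ = 1/√(1 − 0.8039²) = 1/√0.3537 = 1.681; τ_4 = 29.85/1.681 = 17.75 h.
Total: 18.44 + 4.776 + 8.951 + 17.75 h.

τ = 49.9 h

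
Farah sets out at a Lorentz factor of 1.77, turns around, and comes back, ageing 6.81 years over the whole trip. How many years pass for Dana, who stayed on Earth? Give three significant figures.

γ = 1.77
Earth-frame duration is the dilated interval: Δt = γτ = 1.770 × 6.81 years.

Δt = 12.1 years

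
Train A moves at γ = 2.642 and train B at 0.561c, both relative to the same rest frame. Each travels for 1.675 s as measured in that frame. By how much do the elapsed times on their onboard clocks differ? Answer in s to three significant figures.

|τ_A − τ_B| = 0.753 s

A: γ = 2.642; τ_A = 1.675/2.642 = 0.6340 s.
B: γ = 1/√(1 − 0.561²) = 1/√0.6853 = 1.208; τ_B = 1.675/1.208 = 1.387 s.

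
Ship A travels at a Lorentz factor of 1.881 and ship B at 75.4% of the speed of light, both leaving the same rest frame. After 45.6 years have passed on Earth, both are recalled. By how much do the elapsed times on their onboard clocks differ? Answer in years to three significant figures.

|τ_A − τ_B| = 5.71 years

A: γ = 1.881; τ_A = 45.6/1.881 = 24.24 years.
B: β = 0.754; γ = 1/√(1 − 0.754²) = 1/√0.4315 = 1.522; τ_B = 45.6/1.522 = 29.95 years.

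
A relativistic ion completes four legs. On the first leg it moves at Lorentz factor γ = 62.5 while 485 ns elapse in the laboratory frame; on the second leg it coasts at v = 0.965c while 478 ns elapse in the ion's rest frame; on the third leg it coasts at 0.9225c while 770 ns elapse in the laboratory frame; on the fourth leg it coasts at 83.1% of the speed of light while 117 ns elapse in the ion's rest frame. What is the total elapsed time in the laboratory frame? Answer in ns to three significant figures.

Leg 1: 485 ns is already measured in the laboratory frame.
Leg 2: γ = 1/√(1 − 0.965²) = 1/√0.06878 = 3.813; Δt_2 = 3.813 × 478 = 1823 ns.
Leg 3: 770 ns is already measured in the laboratory frame.
Leg 4: β = 0.831; γ = 1/√(1 − 0.831²) = 1/√0.3094 = 1.798; Δt_4 = 1.798 × 117 = 210.3 ns.
Total: 485.0 + 1823 + 770.0 + 210.3 ns.

Δt = 3290 ns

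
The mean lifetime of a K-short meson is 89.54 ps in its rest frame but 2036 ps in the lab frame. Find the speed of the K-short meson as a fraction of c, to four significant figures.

γ = Δt/τ₀ = 2036/89.54 = 22.74
β = √(1 − 1/γ²) = √(1 − 0.001934) = √0.9981

v = 0.9990c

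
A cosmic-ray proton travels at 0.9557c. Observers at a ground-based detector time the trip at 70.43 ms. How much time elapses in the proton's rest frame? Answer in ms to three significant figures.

γ = 1/√(1 − 0.9557²) = 1/√0.08664 = 3.397
The interval measured at a ground-based detector is the dilated one; the clock in the proton's rest frame measures the proper time τ = Δt/γ = 70.43/3.397 ms.

τ = 20.7 ms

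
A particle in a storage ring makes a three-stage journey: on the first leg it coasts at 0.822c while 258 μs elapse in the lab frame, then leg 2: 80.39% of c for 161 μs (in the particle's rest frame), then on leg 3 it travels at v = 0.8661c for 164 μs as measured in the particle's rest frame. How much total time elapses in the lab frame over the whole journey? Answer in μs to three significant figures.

Leg 1: 258 μs is already measured in the lab frame.
Leg 2: β = 0.8039; γ = 1/√(1 − 0.8039²) = 1/√0.3537 = 1.681; Δt_2 = 1.681 × 161 = 270.7 μs.
Leg 3: γ = 1/√(1 − 0.8661²) = 1/√0.2499 = 2.001; Δt_3 = 2.001 × 164 = 328.1 μs.
Total: 258.0 + 270.7 + 328.1 μs.

Δt = 857 μs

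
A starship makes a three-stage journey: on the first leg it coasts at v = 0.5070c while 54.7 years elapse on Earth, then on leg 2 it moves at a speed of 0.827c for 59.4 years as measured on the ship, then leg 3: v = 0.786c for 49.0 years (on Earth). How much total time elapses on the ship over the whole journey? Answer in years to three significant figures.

τ = 137 years

Leg 1: γ = 1/√(1 − 0.5070²) = 1/√0.7430 = 1.160; τ_1 = 54.7/1.160 = 47.15 years.
Leg 2: 59.4 years is already measured on the ship.
Leg 3: γ = 1/√(1 − 0.786²) = 1/√0.3822 = 1.618; τ_3 = 49.0/1.618 = 30.29 years.
Total: 47.15 + 59.40 + 30.29 years.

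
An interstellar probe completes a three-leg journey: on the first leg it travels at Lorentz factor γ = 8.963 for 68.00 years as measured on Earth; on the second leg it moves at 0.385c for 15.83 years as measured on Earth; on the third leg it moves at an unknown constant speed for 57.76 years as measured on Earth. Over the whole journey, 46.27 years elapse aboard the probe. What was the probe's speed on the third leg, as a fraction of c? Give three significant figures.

Leg 1: γ = 8.963; τ_1 = 68.00/8.963 = 7.587 years.
Leg 2: γ = 1/√(1 − 0.385²) = 1/√0.8518 = 1.084; τ_2 = 15.83/1.084 = 14.61 years.
Leg 3: speed unknown; τ_3 = 57.76/γ_3.
Total proper time: 7.587 + 14.61 + τ_3 = 46.27, so τ_3 = 46.27 − 22.20 = 24.07 years.
γ_3 = 57.76/24.07 = 2.399; β = √(1 − 1/γ²) = √0.8263.

β = 0.909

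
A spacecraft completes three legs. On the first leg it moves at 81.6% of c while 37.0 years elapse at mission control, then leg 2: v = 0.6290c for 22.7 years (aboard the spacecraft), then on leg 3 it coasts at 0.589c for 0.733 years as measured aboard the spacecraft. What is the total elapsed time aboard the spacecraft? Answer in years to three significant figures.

Leg 1: β = 0.816; γ = 1/√(1 − 0.816²) = 1/√0.3341 = 1.730; τ_1 = 37.0/1.730 = 21.39 years.
Leg 2: 22.7 years is already measured aboard the spacecraft.
Leg 3: 0.733 years is already measured aboard the spacecraft.
Total: 21.39 + 22.70 + 0.7330 years.

τ = 44.8 years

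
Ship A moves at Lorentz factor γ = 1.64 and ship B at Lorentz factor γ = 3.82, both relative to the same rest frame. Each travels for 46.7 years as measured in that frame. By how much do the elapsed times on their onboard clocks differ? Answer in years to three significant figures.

|τ_A − τ_B| = 16.3 years

A: γ = 1.64; τ_A = 46.7/1.640 = 28.48 years.
B: γ = 3.82; τ_B = 46.7/3.820 = 12.23 years.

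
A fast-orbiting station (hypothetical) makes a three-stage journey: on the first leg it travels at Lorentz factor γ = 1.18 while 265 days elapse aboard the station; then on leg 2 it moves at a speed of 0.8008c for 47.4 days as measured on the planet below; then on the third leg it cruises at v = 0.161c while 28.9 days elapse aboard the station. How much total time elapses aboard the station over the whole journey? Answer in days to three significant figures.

τ = 322 days

Leg 1: 265 days is already measured aboard the station.
Leg 2: γ = 1/√(1 − 0.8008²) = 1/√0.3587 = 1.670; τ_2 = 47.4/1.670 = 28.39 days.
Leg 3: 28.9 days is already measured aboard the station.
Total: 265.0 + 28.39 + 28.90 days.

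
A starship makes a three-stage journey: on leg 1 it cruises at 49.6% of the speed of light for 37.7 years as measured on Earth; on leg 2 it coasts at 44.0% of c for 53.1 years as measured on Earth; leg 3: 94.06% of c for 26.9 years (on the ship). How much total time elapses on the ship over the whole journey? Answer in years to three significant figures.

Leg 1: β = 0.496; γ = 1/√(1 − 0.496²) = 1/√0.7540 = 1.152; τ_1 = 37.7/1.152 = 32.74 years.
Leg 2: β = 0.440; γ = 1/√(1 − 0.440²) = 1/√0.8064 = 1.114; τ_2 = 53.1/1.114 = 47.68 years.
Leg 3: 26.9 years is already measured on the ship.
Total: 32.74 + 47.68 + 26.90 years.

τ = 107 years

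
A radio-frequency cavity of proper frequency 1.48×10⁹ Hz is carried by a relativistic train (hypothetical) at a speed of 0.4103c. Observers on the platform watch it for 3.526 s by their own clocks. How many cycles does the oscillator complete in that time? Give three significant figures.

N = 4.76×10⁹

γ = 1/√(1 − 0.4103²) = 1/√0.8317 = 1.097
During 3.526 s of lab time, the oscillator's proper time advances by τ = Δt/γ = 3.526/1.097 = 3.216 s = 3.216×10⁰ s.
N = f × τ = 1.48×10⁹ × 3.216×10⁰ = 4.759×10⁹.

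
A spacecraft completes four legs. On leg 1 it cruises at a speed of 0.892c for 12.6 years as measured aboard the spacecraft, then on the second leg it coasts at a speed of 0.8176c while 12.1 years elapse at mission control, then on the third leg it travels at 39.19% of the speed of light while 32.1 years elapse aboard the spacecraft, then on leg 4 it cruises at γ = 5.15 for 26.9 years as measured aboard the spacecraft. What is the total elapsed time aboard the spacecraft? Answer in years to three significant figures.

Leg 1: 12.6 years is already measured aboard the spacecraft.
Leg 2: γ = 1/√(1 − 0.8176²) = 1/√0.3315 = 1.737; τ_2 = 12.1/1.737 = 6.967 years.
Leg 3: 32.1 years is already measured aboard the spacecraft.
Leg 4: 26.9 years is already measured aboard the spacecraft.
Total: 12.60 + 6.967 + 32.10 + 26.90 years.

τ = 78.6 years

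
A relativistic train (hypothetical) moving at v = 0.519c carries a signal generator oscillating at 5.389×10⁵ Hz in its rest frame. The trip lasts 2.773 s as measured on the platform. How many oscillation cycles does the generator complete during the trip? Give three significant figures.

N = 1.28×10⁶

γ = 1/√(1 − 0.519²) = 1/√0.7306 = 1.170
The oscillator's own cycle count is N = f × τ where τ is the proper time on the train. τ = Δt/γ = 2.773/1.170 = 2.370 s = 2.370×10⁰ s.
N = 5.389×10⁵ × 2.370×10⁰ = 1.277×10⁶.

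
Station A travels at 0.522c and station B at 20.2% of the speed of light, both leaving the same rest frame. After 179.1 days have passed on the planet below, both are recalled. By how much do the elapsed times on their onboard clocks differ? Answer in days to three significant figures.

A: γ = 1/√(1 − 0.522²) = 1/√0.7275 = 1.172; τ_A = 179.1/1.172 = 152.8 days.
B: β = 0.202; γ = 1/√(1 − 0.202²) = 1/√0.9592 = 1.021; τ_B = 179.1/1.021 = 175.4 days.

|τ_A − τ_B| = 22.6 days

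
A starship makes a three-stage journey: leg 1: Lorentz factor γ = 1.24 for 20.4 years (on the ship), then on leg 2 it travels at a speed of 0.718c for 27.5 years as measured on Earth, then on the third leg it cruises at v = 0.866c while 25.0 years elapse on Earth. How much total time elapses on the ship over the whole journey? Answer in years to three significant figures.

Leg 1: 20.4 years is already measured on the ship.
Leg 2: γ = 1/√(1 − 0.718²) = 1/√0.4845 = 1.437; τ_2 = 27.5/1.437 = 19.14 years.
Leg 3: γ = 1/√(1 − 0.866²) = 1/√0.2500 = 2.000; τ_3 = 25.0/2.000 = 12.50 years.
Total: 20.40 + 19.14 + 12.50 years.

τ = 52.0 years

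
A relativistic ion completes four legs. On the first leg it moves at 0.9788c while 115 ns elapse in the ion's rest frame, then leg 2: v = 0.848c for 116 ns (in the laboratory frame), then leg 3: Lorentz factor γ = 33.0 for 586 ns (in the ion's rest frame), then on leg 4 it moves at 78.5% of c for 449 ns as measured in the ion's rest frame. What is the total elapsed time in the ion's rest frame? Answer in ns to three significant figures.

Leg 1: 115 ns is already measured in the ion's rest frame.
Leg 2: γ = 1/√(1 − 0.848²) = 1/√0.2809 = 1.887; τ_2 = 116/1.887 = 61.48 ns.
Leg 3: 586 ns is already measured in the ion's rest frame.
Leg 4: 449 ns is already measured in the ion's rest frame.
Total: 115.0 + 61.48 + 586.0 + 449.0 ns.

τ = 1210 ns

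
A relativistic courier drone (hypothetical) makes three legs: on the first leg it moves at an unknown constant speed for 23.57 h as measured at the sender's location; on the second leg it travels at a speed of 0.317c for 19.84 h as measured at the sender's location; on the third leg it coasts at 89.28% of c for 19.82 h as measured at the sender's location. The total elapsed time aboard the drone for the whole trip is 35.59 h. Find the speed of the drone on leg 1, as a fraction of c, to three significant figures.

β = 0.943

Leg 1: speed unknown; τ_1 = 23.57/γ_1.
Leg 2: γ = 1/√(1 − 0.317²) = 1/√0.8995 = 1.054; τ_2 = 19.84/1.054 = 18.82 h.
Leg 3: β = 0.8928; γ = 1/√(1 − 0.8928²) = 1/√0.2029 = 2.220; τ_3 = 19.82/2.220 = 8.928 h.
Total proper time: τ_1 + 18.82 + 8.928 = 35.59, so τ_1 = 35.59 − 27.74 = 7.845 h.
γ_1 = 23.57/7.845 = 3.004; β = √(1 − 1/γ²) = √0.8892.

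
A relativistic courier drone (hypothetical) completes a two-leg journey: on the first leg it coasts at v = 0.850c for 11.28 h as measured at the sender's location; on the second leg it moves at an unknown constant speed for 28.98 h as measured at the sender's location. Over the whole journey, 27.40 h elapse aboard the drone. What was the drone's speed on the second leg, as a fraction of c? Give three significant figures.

β = 0.672

Leg 1: γ = 1/√(1 − 0.850²) = 1/√0.2775 = 1.898; τ_1 = 11.28/1.898 = 5.942 h.
Leg 2: speed unknown; τ_2 = 28.98/γ_2.
Total proper time: 5.942 + τ_2 = 27.40, so τ_2 = 27.40 − 5.942 = 21.46 h.
γ_2 = 28.98/21.46 = 1.351; β = √(1 − 1/γ²) = √0.4518.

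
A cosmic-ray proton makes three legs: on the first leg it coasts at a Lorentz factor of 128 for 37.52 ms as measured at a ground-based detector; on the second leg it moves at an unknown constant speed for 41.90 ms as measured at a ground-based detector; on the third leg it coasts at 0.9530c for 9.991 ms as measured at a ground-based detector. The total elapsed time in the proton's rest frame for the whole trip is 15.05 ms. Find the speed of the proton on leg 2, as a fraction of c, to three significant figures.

Leg 1: γ = 128; τ_1 = 37.52/128.0 = 0.2931 ms.
Leg 2: speed unknown; τ_2 = 41.90/γ_2.
Leg 3: γ = 1/√(1 − 0.9530²) = 1/√0.09179 = 3.301; τ_3 = 9.991/3.301 = 3.027 ms.
Total proper time: 0.2931 + τ_2 + 3.027 = 15.05, so τ_2 = 15.05 − 3.320 = 11.73 ms.
γ_2 = 41.90/11.73 = 3.572; β = √(1 − 1/γ²) = √0.9216.

β = 0.960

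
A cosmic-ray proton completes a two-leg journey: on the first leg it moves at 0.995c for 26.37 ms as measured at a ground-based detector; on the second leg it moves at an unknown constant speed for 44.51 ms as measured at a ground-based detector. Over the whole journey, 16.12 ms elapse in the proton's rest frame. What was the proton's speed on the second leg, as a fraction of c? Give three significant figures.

Leg 1: γ = 1/√(1 − 0.995²) = 1/√0.009975 = 10.01; τ_1 = 26.37/10.01 = 2.634 ms.
Leg 2: speed unknown; τ_2 = 44.51/γ_2.
Total proper time: 2.634 + τ_2 = 16.12, so τ_2 = 16.12 − 2.634 = 13.49 ms.
γ_2 = 44.51/13.49 = 3.300; β = √(1 − 1/γ²) = √0.9082.

β = 0.953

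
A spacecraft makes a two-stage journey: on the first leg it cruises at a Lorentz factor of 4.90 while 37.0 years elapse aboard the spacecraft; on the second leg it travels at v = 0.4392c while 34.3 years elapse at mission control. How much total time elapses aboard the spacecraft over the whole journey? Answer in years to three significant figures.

τ = 67.8 years

Leg 1: 37.0 years is already measured aboard the spacecraft.
Leg 2: γ = 1/√(1 − 0.4392²) = 1/√0.8071 = 1.113; τ_2 = 34.3/1.113 = 30.81 years.
Total: 37.00 + 30.81 years.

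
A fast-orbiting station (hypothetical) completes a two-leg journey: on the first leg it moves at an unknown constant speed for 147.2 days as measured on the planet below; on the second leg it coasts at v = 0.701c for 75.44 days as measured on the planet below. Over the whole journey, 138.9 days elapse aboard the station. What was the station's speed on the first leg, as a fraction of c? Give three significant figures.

β = 0.816

Leg 1: speed unknown; τ_1 = 147.2/γ_1.
Leg 2: γ = 1/√(1 − 0.701²) = 1/√0.5086 = 1.402; τ_2 = 75.44/1.402 = 53.80 days.
Total proper time: τ_1 + 53.80 = 138.9, so τ_1 = 138.9 − 53.80 = 85.10 days.
γ_1 = 147.2/85.10 = 1.730; β = √(1 − 1/γ²) = √0.6658.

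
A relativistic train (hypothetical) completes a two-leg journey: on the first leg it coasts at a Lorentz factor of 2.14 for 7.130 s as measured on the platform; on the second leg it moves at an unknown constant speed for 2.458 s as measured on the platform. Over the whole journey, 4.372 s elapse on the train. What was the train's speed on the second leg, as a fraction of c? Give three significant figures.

β = 0.906

Leg 1: γ = 2.14; τ_1 = 7.130/2.140 = 3.332 s.
Leg 2: speed unknown; τ_2 = 2.458/γ_2.
Total proper time: 3.332 + τ_2 = 4.372, so τ_2 = 4.372 − 3.332 = 1.040 s.
γ_2 = 2.458/1.040 = 2.363; β = √(1 − 1/γ²) = √0.8209.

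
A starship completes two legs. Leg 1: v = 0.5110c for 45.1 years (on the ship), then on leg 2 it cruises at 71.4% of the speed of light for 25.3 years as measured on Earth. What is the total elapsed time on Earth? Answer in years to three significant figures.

Leg 1: γ = 1/√(1 − 0.5110²) = 1/√0.7389 = 1.163; Δt_1 = 1.163 × 45.1 = 52.47 years.
Leg 2: 25.3 years is already measured on Earth.
Total: 52.47 + 25.30 years.

Δt = 77.8 years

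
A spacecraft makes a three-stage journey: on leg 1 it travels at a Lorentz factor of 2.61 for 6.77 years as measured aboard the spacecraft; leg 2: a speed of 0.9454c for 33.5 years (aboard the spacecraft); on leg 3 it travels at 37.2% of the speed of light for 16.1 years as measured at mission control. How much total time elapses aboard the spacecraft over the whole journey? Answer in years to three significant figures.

Leg 1: 6.77 years is already measured aboard the spacecraft.
Leg 2: 33.5 years is already measured aboard the spacecraft.
Leg 3: β = 0.372; γ = 1/√(1 − 0.372²) = 1/√0.8616 = 1.077; τ_3 = 16.1/1.077 = 14.94 years.
Total: 6.770 + 33.50 + 14.94 years.

τ = 55.2 years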